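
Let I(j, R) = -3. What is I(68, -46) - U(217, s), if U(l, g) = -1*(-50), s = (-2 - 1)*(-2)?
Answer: -53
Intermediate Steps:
s = 6 (s = -3*(-2) = 6)
U(l, g) = 50
I(68, -46) - U(217, s) = -3 - 1*50 = -3 - 50 = -53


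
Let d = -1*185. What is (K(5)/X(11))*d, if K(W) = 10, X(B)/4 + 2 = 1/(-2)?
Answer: 185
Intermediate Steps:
X(B) = -10 (X(B) = -8 + 4/(-2) = -8 + 4*(-½) = -8 - 2 = -10)
d = -185
(K(5)/X(11))*d = (10/(-10))*(-185) = (10*(-⅒))*(-185) = -1*(-185) = 185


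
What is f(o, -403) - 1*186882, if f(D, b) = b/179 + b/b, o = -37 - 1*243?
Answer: -33452102/179 ≈ -1.8688e+5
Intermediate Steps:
o = -280 (o = -37 - 243 = -280)
f(D, b) = 1 + b/179 (f(D, b) = b*(1/179) + 1 = b/179 + 1 = 1 + b/179)
f(o, -403) - 1*186882 = (1 + (1/179)*(-403)) - 1*186882 = (1 - 403/179) - 186882 = -224/179 - 186882 = -33452102/179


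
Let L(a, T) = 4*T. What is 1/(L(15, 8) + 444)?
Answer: 1/476 ≈ 0.0021008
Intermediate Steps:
1/(L(15, 8) + 444) = 1/(4*8 + 444) = 1/(32 + 444) = 1/476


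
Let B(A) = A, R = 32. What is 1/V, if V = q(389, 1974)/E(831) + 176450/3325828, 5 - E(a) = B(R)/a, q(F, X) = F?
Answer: 6856194422/537915668401 ≈ 0.012746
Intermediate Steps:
E(a) = 5 - 32/a
V = 537915668401/6856194422 (V = 389/(5 - 32/831) + 176450/3325828 = 389/(5 - 32*1/831) + 176450*(1/3325828) = 389/(5 - 32/831) + 88225/1662914 = 389/(4123/831) + 88225/1662914 = 389*(831/4123) + 88225/1662914 = 323259/4123 + 88225/1662914 = 537915668401/6856194422 ≈ 78.457)
1/V = 1/(537915668401/6856194422) = 6856194422/537915668401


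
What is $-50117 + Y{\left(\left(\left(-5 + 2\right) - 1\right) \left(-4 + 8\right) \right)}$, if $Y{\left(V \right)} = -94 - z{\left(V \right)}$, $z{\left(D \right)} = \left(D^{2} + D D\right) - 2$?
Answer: $-50721$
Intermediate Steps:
$z{\left(D \right)} = -2 + 2 D^{2}$ ($z{\left(D \right)} = \left(D^{2} + D^{2}\right) - 2 = 2 D^{2} - 2 = -2 + 2 D^{2}$)
$Y{\left(V \right)} = -92 - 2 V^{2}$ ($Y{\left(V \right)} = -94 - \left(-2 + 2 V^{2}\right) = -92 - 2 V^{2}$)
$-50117 + Y{\left(\left(\left(-5 + 2\right) - 1\right) \left(-4 + 8\right) \right)} = -50117 - \left(92 + 2 \left(\left(\left(-5 + 2\right) - 1\right) \left(-4 + 8\right)\right)^{2}\right) = -50117 - \left(92 + 2 \left(\left(-3 - 1\right) 4\right)^{2}\right) = -50117 - \left(92 + 2 \left(\left(-4\right) 4\right)^{2}\right) = -50117 - \left(92 + 2 \left(-16\right)^{2}\right) = -50117 - 604 = -50721$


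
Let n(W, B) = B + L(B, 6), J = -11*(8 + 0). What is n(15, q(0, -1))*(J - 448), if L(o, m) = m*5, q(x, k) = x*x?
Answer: -16080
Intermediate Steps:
q(x, k) = x**2
L(o, m) = 5*m
J = -88 (J = -11*8 = -88)
n(W, B) = 30 + B (n(W, B) = B + 5*6 = B + 30 = 30 + B)
n(15, q(0, -1))*(J - 448) = (30 + 0**2)*(-88 - 448) = (30 + 0)*(-536) = 30*(-536) = -16080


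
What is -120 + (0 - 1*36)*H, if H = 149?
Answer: -5484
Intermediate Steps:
-120 + (0 - 1*36)*H = -120 + (0 - 1*36)*149 = -120 + (0 - 36)*149 = -120 - 36*149 = -120 - 5364 = -5484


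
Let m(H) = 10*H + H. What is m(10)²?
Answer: 12100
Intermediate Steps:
m(H) = 11*H
m(10)² = (11*10)² = 110² = 12100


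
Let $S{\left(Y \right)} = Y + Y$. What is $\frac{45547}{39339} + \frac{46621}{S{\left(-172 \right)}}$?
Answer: $- \frac{1818355351}{13532616} \approx -134.37$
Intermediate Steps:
$S{\left(Y \right)} = 2 Y$
$\frac{45547}{39339} + \frac{46621}{S{\left(-172 \right)}} = \frac{45547}{39339} + \frac{46621}{2 \left(-172\right)} = 45547 \cdot \frac{1}{39339} + \frac{46621}{-344} = \frac{45547}{39339} + 46621 \left(- \frac{1}{344}\right) = \frac{45547}{39339} - \frac{46621}{344} = - \frac{1818355351}{13532616}$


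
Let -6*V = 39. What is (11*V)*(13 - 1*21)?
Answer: 572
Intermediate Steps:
V = -13/2 (V = -⅙*39 = -13/2 ≈ -6.5000)
(11*V)*(13 - 1*21) = (11*(-13/2))*(13 - 1*21) = -143*(13 - 21)/2 = -143/2*(-8) = 572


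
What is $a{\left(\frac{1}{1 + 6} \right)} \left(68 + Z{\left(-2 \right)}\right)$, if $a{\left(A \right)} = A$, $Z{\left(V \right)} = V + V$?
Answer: $\frac{64}{7} \approx 9.1429$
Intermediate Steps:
$Z{\left(V \right)} = 2 V$
$a{\left(\frac{1}{1 + 6} \right)} \left(68 + Z{\left(-2 \right)}\right) = \frac{68 + 2 \left(-2\right)}{1 + 6} = \frac{68 - 4}{7} = \frac{1}{7} \cdot 64 = \frac{64}{7}$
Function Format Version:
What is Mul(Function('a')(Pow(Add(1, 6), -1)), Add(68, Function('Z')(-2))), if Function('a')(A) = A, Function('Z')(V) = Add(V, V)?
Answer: Rational(64, 7) ≈ 9.1429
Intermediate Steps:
Function('Z')(V) = Mul(2, V)
Mul(Function('a')(Pow(Add(1, 6), -1)), Add(68, Function('Z')(-2))) = Mul(Pow(Add(1, 6), -1), Add(68, Mul(2, -2))) = Mul(Pow(7, -1), Add(68, -4)) = Mul(Rational(1, 7), 64) = Rational(64, 7)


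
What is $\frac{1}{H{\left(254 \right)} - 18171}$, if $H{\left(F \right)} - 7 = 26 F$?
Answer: $- \frac{1}{11560} \approx -8.6505 \cdot 10^{-5}$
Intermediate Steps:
$H{\left(F \right)} = 7 + 26 F$
$\frac{1}{H{\left(254 \right)} - 18171} = \frac{1}{\left(7 + 26 \cdot 254\right) - 18171} = \frac{1}{\left(7 + 6604\right) - 18171} = \frac{1}{6611 - 18171} = \frac{1}{-11560} = - \frac{1}{11560}$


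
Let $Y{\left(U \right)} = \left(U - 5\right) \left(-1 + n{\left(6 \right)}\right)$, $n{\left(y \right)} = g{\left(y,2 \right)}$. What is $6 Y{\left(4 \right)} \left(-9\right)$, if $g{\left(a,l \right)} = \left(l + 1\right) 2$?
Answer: $270$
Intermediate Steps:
$g{\left(a,l \right)} = 2 + 2 l$ ($g{\left(a,l \right)} = \left(1 + l\right) 2 = 2 + 2 l$)
$n{\left(y \right)} = 6$ ($n{\left(y \right)} = 2 + 2 \cdot 2 = 2 + 4 = 6$)
$Y{\left(U \right)} = -25 + 5 U$ ($Y{\left(U \right)} = \left(U - 5\right) \left(-1 + 6\right) = \left(-5 + U\right) 5 = -25 + 5 U$)
$6 Y{\left(4 \right)} \left(-9\right) = 6 \left(-25 + 5 \cdot 4\right) \left(-9\right) = 6 \left(-25 + 20\right) \left(-9\right) = 6 \left(-5\right) \left(-9\right) = \left(-30\right) \left(-9\right) = 270$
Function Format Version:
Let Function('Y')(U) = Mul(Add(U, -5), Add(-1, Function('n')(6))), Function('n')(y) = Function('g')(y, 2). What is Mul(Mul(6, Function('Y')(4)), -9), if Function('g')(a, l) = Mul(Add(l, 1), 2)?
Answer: 270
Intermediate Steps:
Function('g')(a, l) = Add(2, Mul(2, l)) (Function('g')(a, l) = Mul(Add(1, l), 2) = Add(2, Mul(2, l)))
Function('n')(y) = 6 (Function('n')(y) = Add(2, Mul(2, 2)) = Add(2, 4) = 6)
Function('Y')(U) = Add(-25, Mul(5, U)) (Function('Y')(U) = Mul(Add(U, -5), Add(-1, 6)) = Mul(Add(-5, U), 5) = Add(-25, Mul(5, U)))
Mul(Mul(6, Function('Y')(4)), -9) = Mul(Mul(6, Add(-25, Mul(5, 4))), -9) = Mul(Mul(6, Add(-25, 20)), -9) = Mul(Mul(6, -5), -9) = Mul(-30, -9) = 270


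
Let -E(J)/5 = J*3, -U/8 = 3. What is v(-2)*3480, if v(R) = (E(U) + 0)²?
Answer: 451008000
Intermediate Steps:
U = -24 (U = -8*3 = -24)
E(J) = -15*J (E(J) = -5*J*3 = -15*J)
v(R) = 129600 (v(R) = (-15*(-24) + 0)² = (360 + 0)² = 360² = 129600)
v(-2)*3480 = 129600*3480 = 451008000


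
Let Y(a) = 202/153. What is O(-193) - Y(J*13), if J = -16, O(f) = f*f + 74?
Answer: 5710217/153 ≈ 37322.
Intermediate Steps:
O(f) = 74 + f² (O(f) = f² + 74 = 74 + f²)
Y(a) = 202/153 (Y(a) = 202*(1/153) = 202/153)
O(-193) - Y(J*13) = (74 + (-193)²) - 1*202/153 = (74 + 37249) - 202/153 = 37323 - 202/153 = 5710217/153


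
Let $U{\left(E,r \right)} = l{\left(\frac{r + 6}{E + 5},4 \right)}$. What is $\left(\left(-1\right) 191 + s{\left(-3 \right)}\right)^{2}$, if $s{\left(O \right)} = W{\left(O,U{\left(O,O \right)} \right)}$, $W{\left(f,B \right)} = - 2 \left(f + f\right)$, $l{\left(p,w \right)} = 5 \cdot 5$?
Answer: $32041$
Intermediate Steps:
$l{\left(p,w \right)} = 25$
$U{\left(E,r \right)} = 25$
$W{\left(f,B \right)} = - 4 f$ ($W{\left(f,B \right)} = - 2 \cdot 2 f = - 4 f$)
$s{\left(O \right)} = - 4 O$
$\left(\left(-1\right) 191 + s{\left(-3 \right)}\right)^{2} = \left(\left(-1\right) 191 - -12\right)^{2} = \left(-191 + 12\right)^{2} = \left(-179\right)^{2} = 32041$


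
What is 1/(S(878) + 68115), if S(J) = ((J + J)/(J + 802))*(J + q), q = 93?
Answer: 420/29034569 ≈ 1.4466e-5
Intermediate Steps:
S(J) = 2*J*(93 + J)/(802 + J) (S(J) = ((J + J)/(J + 802))*(J + 93) = ((2*J)/(802 + J))*(93 + J) = (2*J/(802 + J))*(93 + J) = 2*J*(93 + J)/(802 + J))
1/(S(878) + 68115) = 1/(2*878*(93 + 878)/(802 + 878) + 68115) = 1/(2*878*971/1680 + 68115) = 1/(2*878*(1/1680)*971 + 68115) = 1/(426269/420 + 68115) = 1/(29034569/420) = 420/29034569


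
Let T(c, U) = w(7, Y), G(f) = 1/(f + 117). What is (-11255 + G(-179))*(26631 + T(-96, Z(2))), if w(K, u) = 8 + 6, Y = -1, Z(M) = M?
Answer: -18593174095/62 ≈ -2.9989e+8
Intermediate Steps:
G(f) = 1/(117 + f)
w(K, u) = 14
T(c, U) = 14
(-11255 + G(-179))*(26631 + T(-96, Z(2))) = (-11255 + 1/(117 - 179))*(26631 + 14) = (-11255 + 1/(-62))*26645 = (-11255 - 1/62)*26645 = -697811/62*26645 = -18593174095/62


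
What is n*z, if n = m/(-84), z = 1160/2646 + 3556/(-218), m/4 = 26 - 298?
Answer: -622628128/3028347 ≈ -205.60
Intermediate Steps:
m = -1088 (m = 4*(26 - 298) = 4*(-272) = -1088)
z = -2289074/144207 (z = 1160*(1/2646) + 3556*(-1/218) = 580/1323 - 1778/109 = -2289074/144207 ≈ -15.874)
n = 272/21 (n = -1088/(-84) = -1088*(-1/84) = 272/21 ≈ 12.952)
n*z = (272/21)*(-2289074/144207) = -622628128/3028347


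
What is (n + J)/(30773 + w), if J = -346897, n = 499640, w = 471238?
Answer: 152743/502011 ≈ 0.30426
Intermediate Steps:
(n + J)/(30773 + w) = (499640 - 346897)/(30773 + 471238) = 152743/502011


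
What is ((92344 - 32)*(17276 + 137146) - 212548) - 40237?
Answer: 14254750879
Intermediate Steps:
((92344 - 32)*(17276 + 137146) - 212548) - 40237 = (92312*154422 - 212548) - 40237 = (14255003664 - 212548) - 40237 = 14254791116 - 40237 = 14254750879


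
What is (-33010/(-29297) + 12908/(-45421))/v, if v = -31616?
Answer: -560590767/21035690376896 ≈ -2.6650e-5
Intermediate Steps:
(-33010/(-29297) + 12908/(-45421))/v = (-33010/(-29297) + 12908/(-45421))/(-31616) = (-33010*(-1/29297) + 12908*(-1/45421))*(-1/31616) = (33010/29297 - 12908/45421)*(-1/31616) = (1121181534/1330699037)*(-1/31616) = -560590767/21035690376896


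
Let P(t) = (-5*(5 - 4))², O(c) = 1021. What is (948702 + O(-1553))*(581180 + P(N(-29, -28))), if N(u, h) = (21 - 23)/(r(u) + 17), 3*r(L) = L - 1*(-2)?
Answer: 551983756215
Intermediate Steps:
r(L) = ⅔ + L/3 (r(L) = (L - 1*(-2))/3 = (L + 2)/3 = (2 + L)/3 = ⅔ + L/3)
N(u, h) = -2/(53/3 + u/3) (N(u, h) = (21 - 23)/((⅔ + u/3) + 17) = -2/(53/3 + u/3))
P(t) = 25 (P(t) = (-5*1)² = (-5)² = 25)
(948702 + O(-1553))*(581180 + P(N(-29, -28))) = (948702 + 1021)*(581180 + 25) = 949723*581205 = 551983756215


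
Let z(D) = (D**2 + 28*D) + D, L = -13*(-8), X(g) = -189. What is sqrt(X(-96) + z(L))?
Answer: sqrt(13643) ≈ 116.80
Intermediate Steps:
L = 104
z(D) = D**2 + 29*D
sqrt(X(-96) + z(L)) = sqrt(-189 + 104*(29 + 104)) = sqrt(-189 + 104*133) = sqrt(-189 + 13832) = sqrt(13643)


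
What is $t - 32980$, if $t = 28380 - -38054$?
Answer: $33454$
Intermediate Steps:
$t = 66434$ ($t = 28380 + 38054 = 66434$)
$t - 32980 = 66434 - 32980 = 33454$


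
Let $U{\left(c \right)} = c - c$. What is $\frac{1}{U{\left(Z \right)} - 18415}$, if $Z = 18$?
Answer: $- \frac{1}{18415} \approx -5.4304 \cdot 10^{-5}$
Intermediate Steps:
$U{\left(c \right)} = 0$
$\frac{1}{U{\left(Z \right)} - 18415} = \frac{1}{0 - 18415} = \frac{1}{-18415} = - \frac{1}{18415}$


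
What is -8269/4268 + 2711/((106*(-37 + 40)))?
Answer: 4470503/678612 ≈ 6.5877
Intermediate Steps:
-8269/4268 + 2711/((106*(-37 + 40))) = -8269*1/4268 + 2711/((106*3)) = -8269/4268 + 2711/318 = 4470503/678612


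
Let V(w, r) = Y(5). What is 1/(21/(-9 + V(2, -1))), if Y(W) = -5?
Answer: -2/3 ≈ -0.66667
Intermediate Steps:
V(w, r) = -5
1/(21/(-9 + V(2, -1))) = 1/(21/(-9 - 5)) = 1/(21/(-14)) = 1/(21*(-1/14)) = 1/(-3/2) = -2/3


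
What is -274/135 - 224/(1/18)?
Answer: -544594/135 ≈ -4034.0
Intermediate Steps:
-274/135 - 224/(1/18) = -274*1/135 - 224/1/18 = -274/135 - 224*18 = -274/135 - 4032 = -544594/135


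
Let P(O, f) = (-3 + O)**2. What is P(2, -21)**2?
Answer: 1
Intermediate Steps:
P(2, -21)**2 = ((-3 + 2)**2)**2 = ((-1)**2)**2 = 1**2 = 1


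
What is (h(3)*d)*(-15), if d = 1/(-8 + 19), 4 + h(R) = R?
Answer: 15/11 ≈ 1.3636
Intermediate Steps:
h(R) = -4 + R
d = 1/11 ≈ 0.090909
(h(3)*d)*(-15) = ((-4 + 3)*(1/11))*(-15) = -1*1/11*(-15) = -1/11*(-15) = 15/11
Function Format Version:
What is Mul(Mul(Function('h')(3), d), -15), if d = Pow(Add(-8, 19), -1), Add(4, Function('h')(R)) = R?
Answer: Rational(15, 11) ≈ 1.3636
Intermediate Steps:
Function('h')(R) = Add(-4, R)
d = Rational(1, 11) (d = Pow(11, -1) = Rational(1, 11) ≈ 0.090909)
Mul(Mul(Function('h')(3), d), -15) = Mul(Mul(Add(-4, 3), Rational(1, 11)), -15) = Mul(Mul(-1, Rational(1, 11)), -15) = Mul(Rational(-1, 11), -15) = Rational(15, 11)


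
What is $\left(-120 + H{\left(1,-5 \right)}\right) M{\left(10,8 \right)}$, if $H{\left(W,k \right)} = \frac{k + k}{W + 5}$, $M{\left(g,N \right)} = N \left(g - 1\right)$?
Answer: $-8760$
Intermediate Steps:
$M{\left(g,N \right)} = N \left(-1 + g\right)$
$H{\left(W,k \right)} = \frac{2 k}{5 + W}$
$\left(-120 + H{\left(1,-5 \right)}\right) M{\left(10,8 \right)} = \left(-120 + 2 \left(-5\right) \frac{1}{5 + 1}\right) 8 \left(-1 + 10\right) = \left(-120 + 2 \left(-5\right) \frac{1}{6}\right) 8 \cdot 9 = \left(-120 + 2 \left(-5\right) \frac{1}{6}\right) 72 = \left(-120 - \frac{5}{3}\right) 72 = \left(- \frac{365}{3}\right) 72 = -8760$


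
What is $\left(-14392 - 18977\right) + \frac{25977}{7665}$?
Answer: $- \frac{12178448}{365} \approx -33366.0$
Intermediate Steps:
$\left(-14392 - 18977\right) + \frac{25977}{7665} = -33369 + 25977 \cdot \frac{1}{7665} = -33369 + \frac{1237}{365} = - \frac{12178448}{365}$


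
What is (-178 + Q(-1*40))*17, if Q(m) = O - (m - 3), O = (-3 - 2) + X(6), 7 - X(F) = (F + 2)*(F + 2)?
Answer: -3349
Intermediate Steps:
X(F) = 7 - (2 + F)² (X(F) = 7 - (F + 2)*(F + 2) = 7 - (2 + F)*(2 + F) = 7 - (2 + F)²)
O = -62 (O = (-3 - 2) + (7 - (2 + 6)²) = -5 + (7 - 1*8²) = -5 + (7 - 1*64) = -5 + (7 - 64) = -5 - 57 = -62)
Q(m) = -59 - m (Q(m) = -62 - (m - 3) = -62 - (-3 + m) = -62 + (3 - m) = -59 - m)
(-178 + Q(-1*40))*17 = (-178 + (-59 - (-1)*40))*17 = (-178 + (-59 - 1*(-40)))*17 = (-178 + (-59 + 40))*17 = (-178 - 19)*17 = -197*17 = -3349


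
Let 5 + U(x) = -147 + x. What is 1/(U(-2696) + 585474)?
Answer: 1/582626 ≈ 1.7164e-6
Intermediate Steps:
U(x) = -152 + x (U(x) = -5 + (-147 + x) = -152 + x)
1/(U(-2696) + 585474) = 1/((-152 - 2696) + 585474) = 1/(-2848 + 585474) = 1/582626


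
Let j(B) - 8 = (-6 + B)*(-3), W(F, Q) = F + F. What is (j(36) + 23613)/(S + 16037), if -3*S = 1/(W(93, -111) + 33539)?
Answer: 2380748925/1622543474 ≈ 1.4673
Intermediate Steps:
W(F, Q) = 2*F
j(B) = 26 - 3*B (j(B) = 8 + (-6 + B)*(-3) = 8 + (18 - 3*B) = 26 - 3*B)
S = -1/101175 (S = -1/(3*(2*93 + 33539)) = -1/(3*(186 + 33539)) = -⅓/33725 = -⅓*1/33725 = -1/101175 ≈ -9.8839e-6)
(j(36) + 23613)/(S + 16037) = ((26 - 3*36) + 23613)/(-1/101175 + 16037) = ((26 - 108) + 23613)/(1622543474/101175) = (-82 + 23613)*(101175/1622543474) = 23531*(101175/1622543474) = 2380748925/1622543474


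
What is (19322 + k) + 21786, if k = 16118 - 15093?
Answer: 42133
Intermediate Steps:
k = 1025
(19322 + k) + 21786 = (19322 + 1025) + 21786 = 20347 + 21786 = 42133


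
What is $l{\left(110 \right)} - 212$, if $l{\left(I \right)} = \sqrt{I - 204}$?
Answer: $-212 + i \sqrt{94} \approx -212.0 + 9.6954 i$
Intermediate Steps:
$l{\left(I \right)} = \sqrt{-204 + I}$
$l{\left(110 \right)} - 212 = \sqrt{-204 + 110} - 212 = \sqrt{-94} - 212 = i \sqrt{94} - 212 = -212 + i \sqrt{94}$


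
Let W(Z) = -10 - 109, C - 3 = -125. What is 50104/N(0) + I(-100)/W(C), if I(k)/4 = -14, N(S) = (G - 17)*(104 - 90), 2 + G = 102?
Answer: 430532/9877 ≈ 43.589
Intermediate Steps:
G = 100 (G = -2 + 102 = 100)
N(S) = 1162 (N(S) = (100 - 17)*(104 - 90) = 83*14 = 1162)
I(k) = -56 (I(k) = 4*(-14) = -56)
C = -122 (C = 3 - 125 = -122)
W(Z) = -119
50104/N(0) + I(-100)/W(C) = 50104/1162 - 56/(-119) = 50104*(1/1162) - 56*(-1/119) = 25052/581 + 8/17 = 430532/9877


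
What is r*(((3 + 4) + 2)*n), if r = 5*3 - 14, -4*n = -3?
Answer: 27/4 ≈ 6.7500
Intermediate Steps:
n = ¾ (n = -¼*(-3) = ¾ ≈ 0.75000)
r = 1 (r = 15 - 14 = 1)
r*(((3 + 4) + 2)*n) = 1*(((3 + 4) + 2)*(¾)) = 1*((7 + 2)*(¾)) = 1*(9*(¾)) = 1*(27/4) = 27/4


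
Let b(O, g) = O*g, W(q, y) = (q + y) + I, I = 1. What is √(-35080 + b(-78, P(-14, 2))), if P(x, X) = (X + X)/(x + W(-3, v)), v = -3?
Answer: 4*I*√791122/19 ≈ 187.25*I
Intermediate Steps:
W(q, y) = 1 + q + y (W(q, y) = (q + y) + 1 = 1 + q + y)
P(x, X) = 2*X/(-5 + x) (P(x, X) = (X + X)/(x + (1 - 3 - 3)) = (2*X)/(x - 5) = (2*X)/(-5 + x) = 2*X/(-5 + x))
√(-35080 + b(-78, P(-14, 2))) = √(-35080 - 156*2/(-5 - 14)) = √(-35080 - 156*2/(-19)) = √(-35080 - 156*2*(-1)/19) = √(-35080 - 78*(-4/19)) = √(-35080 + 312/19) = √(-666208/19) = 4*I*√791122/19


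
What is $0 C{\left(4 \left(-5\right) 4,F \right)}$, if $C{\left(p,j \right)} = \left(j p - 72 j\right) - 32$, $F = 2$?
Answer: $0$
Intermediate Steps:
$C{\left(p,j \right)} = -32 - 72 j + j p$ ($C{\left(p,j \right)} = \left(- 72 j + j p\right) - 32 = -32 - 72 j + j p$)
$0 C{\left(4 \left(-5\right) 4,F \right)} = 0 \left(-32 - 144 + 2 \cdot 4 \left(-5\right) 4\right) = 0 \left(-32 - 144 + 2 \left(\left(-20\right) 4\right)\right) = 0 \left(-32 - 144 + 2 \left(-80\right)\right) = 0 \left(-32 - 144 - 160\right) = 0 \left(-336\right) = 0$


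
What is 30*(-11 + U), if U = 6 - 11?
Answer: -480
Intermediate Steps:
U = -5
30*(-11 + U) = 30*(-11 - 5) = 30*(-16) = -480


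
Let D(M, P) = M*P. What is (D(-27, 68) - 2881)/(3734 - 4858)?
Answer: 4717/1124 ≈ 4.1966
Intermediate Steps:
(D(-27, 68) - 2881)/(3734 - 4858) = (-27*68 - 2881)/(3734 - 4858) = (-1836 - 2881)/(-1124) = -4717*(-1/1124) = 4717/1124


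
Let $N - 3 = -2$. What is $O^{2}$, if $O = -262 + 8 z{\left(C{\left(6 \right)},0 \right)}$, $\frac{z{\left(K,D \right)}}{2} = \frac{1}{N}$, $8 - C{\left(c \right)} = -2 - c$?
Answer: $60516$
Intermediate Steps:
$N = 1$ ($N = 3 - 2 = 1$)
$C{\left(c \right)} = 10 + c$ ($C{\left(c \right)} = 8 - \left(-2 - c\right) = 8 + \left(2 + c\right) = 10 + c$)
$z{\left(K,D \right)} = 2$ ($z{\left(K,D \right)} = \frac{2}{1} = 2 \cdot 1 = 2$)
$O = -246$ ($O = -262 + 8 \cdot 2 = -262 + 16 = -246$)
$O^{2} = \left(-246\right)^{2} = 60516$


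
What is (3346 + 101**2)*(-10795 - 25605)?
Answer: -493110800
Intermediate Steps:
(3346 + 101**2)*(-10795 - 25605) = (3346 + 10201)*(-36400) = 13547*(-36400) = -493110800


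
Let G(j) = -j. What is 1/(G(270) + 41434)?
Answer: 1/41164 ≈ 2.4293e-5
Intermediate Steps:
1/(G(270) + 41434) = 1/(-1*270 + 41434) = 1/(-270 + 41434) = 1/41164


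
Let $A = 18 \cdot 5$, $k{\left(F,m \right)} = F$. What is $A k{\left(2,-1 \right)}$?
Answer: $180$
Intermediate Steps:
$A = 90$
$A k{\left(2,-1 \right)} = 90 \cdot 2 = 180$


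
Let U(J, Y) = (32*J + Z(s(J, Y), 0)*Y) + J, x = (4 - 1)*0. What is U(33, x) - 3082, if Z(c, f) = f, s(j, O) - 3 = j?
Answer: -1993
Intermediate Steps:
s(j, O) = 3 + j
x = 0 (x = 3*0 = 0)
U(J, Y) = 33*J (U(J, Y) = (32*J + 0*Y) + J = (32*J + 0) + J = 32*J + J = 33*J)
U(33, x) - 3082 = 33*33 - 3082 = 1089 - 3082 = -1993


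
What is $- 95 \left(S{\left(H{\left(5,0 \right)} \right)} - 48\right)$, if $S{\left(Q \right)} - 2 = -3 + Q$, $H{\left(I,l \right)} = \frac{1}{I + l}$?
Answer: $4636$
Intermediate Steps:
$S{\left(Q \right)} = -1 + Q$ ($S{\left(Q \right)} = 2 + \left(-3 + Q\right) = -1 + Q$)
$- 95 \left(S{\left(H{\left(5,0 \right)} \right)} - 48\right) = - 95 \left(\left(-1 + \frac{1}{5 + 0}\right) - 48\right) = - 95 \left(\left(-1 + \frac{1}{5}\right) - 48\right) = - 95 \left(- \frac{4}{5} - 48\right) = \left(-95\right) \left(- \frac{244}{5}\right) = 4636$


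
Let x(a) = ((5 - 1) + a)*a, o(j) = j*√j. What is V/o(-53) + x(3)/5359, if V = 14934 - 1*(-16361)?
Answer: 21/5359 + 31295*I*√53/2809 ≈ 0.0039186 + 81.108*I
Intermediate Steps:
V = 31295 (V = 14934 + 16361 = 31295)
o(j) = j^(3/2)
x(a) = a*(4 + a) (x(a) = (4 + a)*a = a*(4 + a))
V/o(-53) + x(3)/5359 = 31295/((-53)^(3/2)) + (3*(4 + 3))/5359 = 31295/((-53*I*√53)) + (3*7)*(1/5359) = 31295*(I*√53/2809) + 21*(1/5359) = 31295*I*√53/2809 + 21/5359 = 21/5359 + 31295*I*√53/2809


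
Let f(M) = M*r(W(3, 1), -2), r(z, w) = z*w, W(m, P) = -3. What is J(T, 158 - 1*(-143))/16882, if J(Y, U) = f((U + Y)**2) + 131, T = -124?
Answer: 188105/16882 ≈ 11.142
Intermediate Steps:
r(z, w) = w*z
f(M) = 6*M (f(M) = M*(-2*(-3)) = M*6 = 6*M)
J(Y, U) = 131 + 6*(U + Y)**2 (J(Y, U) = 6*(U + Y)**2 + 131 = 131 + 6*(U + Y)**2)
J(T, 158 - 1*(-143))/16882 = (131 + 6*((158 - 1*(-143)) - 124)**2)/16882 = (131 + 6*((158 + 143) - 124)**2)*(1/16882) = (131 + 6*(301 - 124)**2)*(1/16882) = (131 + 6*177**2)*(1/16882) = (131 + 6*31329)*(1/16882) = (131 + 187974)*(1/16882) = 188105*(1/16882) = 188105/16882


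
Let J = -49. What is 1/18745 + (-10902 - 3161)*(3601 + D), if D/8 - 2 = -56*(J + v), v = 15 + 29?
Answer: -1543969246294/18745 ≈ -8.2367e+7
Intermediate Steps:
v = 44
D = 2256 (D = 16 + 8*(-56*(-49 + 44)) = 16 + 8*(-56*(-5)) = 16 + 8*280 = 16 + 2240 = 2256)
1/18745 + (-10902 - 3161)*(3601 + D) = 1/18745 + (-10902 - 3161)*(3601 + 2256) = 1/18745 - 14063*5857 = 1/18745 - 82366991 = -1543969246294/18745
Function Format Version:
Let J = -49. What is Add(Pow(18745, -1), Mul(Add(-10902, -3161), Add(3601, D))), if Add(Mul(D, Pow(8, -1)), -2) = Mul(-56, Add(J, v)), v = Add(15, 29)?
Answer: Rational(-1543969246294, 18745) ≈ -8.2367e+7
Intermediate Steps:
v = 44
D = 2256 (D = Add(16, Mul(8, Mul(-56, Add(-49, 44)))) = Add(16, Mul(8, Mul(-56, -5))) = Add(16, Mul(8, 280)) = Add(16, 2240) = 2256)
Add(Pow(18745, -1), Mul(Add(-10902, -3161), Add(3601, D))) = Add(Pow(18745, -1), Mul(Add(-10902, -3161), Add(3601, 2256))) = Add(Rational(1, 18745), Mul(-14063, 5857)) = Add(Rational(1, 18745), -82366991) = Rational(-1543969246294, 18745)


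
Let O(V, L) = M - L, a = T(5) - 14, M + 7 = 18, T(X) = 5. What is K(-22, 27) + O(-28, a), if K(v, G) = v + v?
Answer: -24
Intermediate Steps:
K(v, G) = 2*v
M = 11 (M = -7 + 18 = 11)
a = -9 (a = 5 - 14 = -9)
O(V, L) = 11 - L
K(-22, 27) + O(-28, a) = 2*(-22) + (11 - 1*(-9)) = -44 + (11 + 9) = -44 + 20 = -24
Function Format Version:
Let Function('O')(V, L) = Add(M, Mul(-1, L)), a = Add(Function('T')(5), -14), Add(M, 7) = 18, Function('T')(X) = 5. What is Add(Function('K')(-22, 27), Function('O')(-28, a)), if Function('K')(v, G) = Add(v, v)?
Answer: -24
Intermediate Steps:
Function('K')(v, G) = Mul(2, v)
M = 11 (M = Add(-7, 18) = 11)
a = -9 (a = Add(5, -14) = -9)
Function('O')(V, L) = Add(11, Mul(-1, L))
Add(Function('K')(-22, 27), Function('O')(-28, a)) = Add(Mul(2, -22), Add(11, Mul(-1, -9))) = Add(-44, Add(11, 9)) = Add(-44, 20) = -24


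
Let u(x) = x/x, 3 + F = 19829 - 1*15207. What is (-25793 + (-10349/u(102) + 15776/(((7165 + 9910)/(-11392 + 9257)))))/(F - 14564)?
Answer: 2552182/665925 ≈ 3.8325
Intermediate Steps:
F = 4619 (F = -3 + (19829 - 1*15207) = -3 + (19829 - 15207) = -3 + 4622 = 4619)
u(x) = 1
(-25793 + (-10349/u(102) + 15776/(((7165 + 9910)/(-11392 + 9257)))))/(F - 14564) = (-25793 + (-10349/1 + 15776/(((7165 + 9910)/(-11392 + 9257)))))/(4619 - 14564) = (-25793 + (-10349*1 + 15776/((17075/(-2135)))))/(-9945) = (-25793 + (-10349 + 15776/((17075*(-1/2135)))))*(-1/9945) = (-25793 + (-10349 + 15776/(-3415/427)))*(-1/9945) = (-25793 + (-10349 + 15776*(-427/3415)))*(-1/9945) = (-25793 + (-10349 - 6736352/3415))*(-1/9945) = (-25793 - 42078187/3415)*(-1/9945) = -130161282/3415*(-1/9945) = 2552182/665925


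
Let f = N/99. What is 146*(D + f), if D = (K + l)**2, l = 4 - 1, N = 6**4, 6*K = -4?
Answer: 267910/99 ≈ 2706.2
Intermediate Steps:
K = -2/3 (K = (1/6)*(-4) = -2/3 ≈ -0.66667)
N = 1296
l = 3
f = 144/11 (f = 1296/99 = 1296*(1/99) = 144/11 ≈ 13.091)
D = 49/9 (D = (-2/3 + 3)**2 = (7/3)**2 = 49/9 ≈ 5.4444)
146*(D + f) = 146*(49/9 + 144/11) = 146*(1835/99) = 267910/99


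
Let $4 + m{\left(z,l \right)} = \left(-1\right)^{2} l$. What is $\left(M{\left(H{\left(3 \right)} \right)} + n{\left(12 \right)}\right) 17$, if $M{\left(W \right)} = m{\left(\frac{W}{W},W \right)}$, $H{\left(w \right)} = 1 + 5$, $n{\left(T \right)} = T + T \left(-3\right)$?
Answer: $-374$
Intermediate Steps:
$n{\left(T \right)} = - 2 T$ ($n{\left(T \right)} = T - 3 T = - 2 T$)
$H{\left(w \right)} = 6$
$m{\left(z,l \right)} = -4 + l$ ($m{\left(z,l \right)} = -4 + \left(-1\right)^{2} l = -4 + 1 l = -4 + l$)
$M{\left(W \right)} = -4 + W$
$\left(M{\left(H{\left(3 \right)} \right)} + n{\left(12 \right)}\right) 17 = \left(\left(-4 + 6\right) - 24\right) 17 = \left(2 - 24\right) 17 = \left(-22\right) 17 = -374$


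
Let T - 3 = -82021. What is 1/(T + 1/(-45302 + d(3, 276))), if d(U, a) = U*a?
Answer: -44474/3647668533 ≈ -1.2192e-5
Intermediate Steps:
T = -82018 (T = 3 - 82021 = -82018)
1/(T + 1/(-45302 + d(3, 276))) = 1/(-82018 + 1/(-45302 + 3*276)) = 1/(-82018 + 1/(-45302 + 828)) = 1/(-82018 + 1/(-44474)) = 1/(-82018 - 1/44474) = 1/(-3647668533/44474) = -44474/3647668533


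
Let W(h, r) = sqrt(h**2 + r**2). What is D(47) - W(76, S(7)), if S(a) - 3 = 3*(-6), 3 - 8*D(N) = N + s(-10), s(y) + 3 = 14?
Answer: -55/8 - sqrt(6001) ≈ -84.341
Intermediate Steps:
s(y) = 11 (s(y) = -3 + 14 = 11)
D(N) = -1 - N/8 (D(N) = 3/8 - (N + 11)/8 = 3/8 - (11 + N)/8 = 3/8 + (-11/8 - N/8) = -1 - N/8)
S(a) = -15 (S(a) = 3 + 3*(-6) = 3 - 18 = -15)
D(47) - W(76, S(7)) = (-1 - 1/8*47) - sqrt(76**2 + (-15)**2) = (-1 - 47/8) - sqrt(5776 + 225) = -55/8 - sqrt(6001)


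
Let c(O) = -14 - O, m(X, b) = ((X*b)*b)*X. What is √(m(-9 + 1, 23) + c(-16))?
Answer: 9*√418 ≈ 184.01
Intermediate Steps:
m(X, b) = X²*b² (m(X, b) = (X*b²)*X = X²*b²)
√(m(-9 + 1, 23) + c(-16)) = √((-9 + 1)²*23² + (-14 - 1*(-16))) = √((-8)²*529 + (-14 + 16)) = √(64*529 + 2) = √(33856 + 2) = √33858 = 9*√418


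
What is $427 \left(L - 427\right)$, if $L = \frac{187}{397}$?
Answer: $- \frac{72304764}{397} \approx -1.8213 \cdot 10^{5}$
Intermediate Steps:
$L = \frac{187}{397}$ ($L = 187 \cdot \frac{1}{397} = \frac{187}{397} \approx 0.47103$)
$427 \left(L - 427\right) = 427 \left(\frac{187}{397} - 427\right) = 427 \left(- \frac{169332}{397}\right) = - \frac{72304764}{397}$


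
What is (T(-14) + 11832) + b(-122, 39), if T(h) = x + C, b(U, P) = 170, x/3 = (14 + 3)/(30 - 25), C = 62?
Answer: 60371/5 ≈ 12074.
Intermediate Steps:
x = 51/5 (x = 3*((14 + 3)/(30 - 25)) = 3*(17/5) = 51/5 ≈ 10.200)
T(h) = 361/5 (T(h) = 51/5 + 62 = 361/5)
(T(-14) + 11832) + b(-122, 39) = (361/5 + 11832) + 170 = 59521/5 + 170 = 60371/5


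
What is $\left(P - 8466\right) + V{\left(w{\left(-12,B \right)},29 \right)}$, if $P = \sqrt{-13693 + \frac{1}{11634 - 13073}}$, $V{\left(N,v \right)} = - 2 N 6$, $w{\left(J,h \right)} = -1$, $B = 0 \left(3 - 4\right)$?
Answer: $-8454 + \frac{2 i \sqrt{7088596023}}{1439} \approx -8454.0 + 117.02 i$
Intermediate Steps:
$B = 0$ ($B = 0 \left(-1\right) = 0$)
$V{\left(N,v \right)} = - 12 N$
$P = \frac{2 i \sqrt{7088596023}}{1439}$ ($P = \sqrt{-13693 + \frac{1}{-1439}} = \sqrt{-13693 - \frac{1}{1439}} = \sqrt{- \frac{19704228}{1439}} = \frac{2 i \sqrt{7088596023}}{1439} \approx 117.02 i$)
$\left(P - 8466\right) + V{\left(w{\left(-12,B \right)},29 \right)} = \left(\frac{2 i \sqrt{7088596023}}{1439} - 8466\right) - -12 = \left(-8466 + \frac{2 i \sqrt{7088596023}}{1439}\right) + 12 = -8454 + \frac{2 i \sqrt{7088596023}}{1439}$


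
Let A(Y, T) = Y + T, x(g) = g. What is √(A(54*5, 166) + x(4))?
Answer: 2*√110 ≈ 20.976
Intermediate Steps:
A(Y, T) = T + Y
√(A(54*5, 166) + x(4)) = √((166 + 54*5) + 4) = √((166 + 270) + 4) = √(436 + 4) = √440 = 2*√110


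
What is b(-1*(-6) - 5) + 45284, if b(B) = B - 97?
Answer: 45188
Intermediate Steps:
b(B) = -97 + B
b(-1*(-6) - 5) + 45284 = (-97 + (-1*(-6) - 5)) + 45284 = (-97 + (6 - 5)) + 45284 = (-97 + 1) + 45284 = -96 + 45284 = 45188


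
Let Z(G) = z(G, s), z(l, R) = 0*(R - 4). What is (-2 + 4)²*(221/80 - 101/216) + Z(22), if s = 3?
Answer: 4957/540 ≈ 9.1796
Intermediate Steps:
z(l, R) = 0 (z(l, R) = 0*(-4 + R) = 0)
Z(G) = 0
(-2 + 4)²*(221/80 - 101/216) + Z(22) = (-2 + 4)²*(221/80 - 101/216) + 0 = 2²*(221*(1/80) - 101*1/216) + 0 = 4*(221/80 - 101/216) + 0 = 4*(4957/2160) + 0 = 4957/540 + 0 = 4957/540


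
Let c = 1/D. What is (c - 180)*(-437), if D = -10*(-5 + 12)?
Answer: 5506637/70 ≈ 78666.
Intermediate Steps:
D = -70 (D = -10*7 = -70)
c = -1/70 (c = 1/(-70) = -1/70 ≈ -0.014286)
(c - 180)*(-437) = (-1/70 - 180)*(-437) = -12601/70*(-437) = 5506637/70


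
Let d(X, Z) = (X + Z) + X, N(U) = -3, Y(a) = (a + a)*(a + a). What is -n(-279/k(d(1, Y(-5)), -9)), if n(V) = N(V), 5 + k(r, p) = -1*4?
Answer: 3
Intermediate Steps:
Y(a) = 4*a² (Y(a) = (2*a)*(2*a) = 4*a²)
d(X, Z) = Z + 2*X
k(r, p) = -9 (k(r, p) = -5 - 1*4 = -5 - 4 = -9)
n(V) = -3
-n(-279/k(d(1, Y(-5)), -9)) = -1*(-3) = 3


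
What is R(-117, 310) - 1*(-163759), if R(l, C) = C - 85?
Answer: 163984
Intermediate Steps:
R(l, C) = -85 + C
R(-117, 310) - 1*(-163759) = (-85 + 310) - 1*(-163759) = 225 + 163759 = 163984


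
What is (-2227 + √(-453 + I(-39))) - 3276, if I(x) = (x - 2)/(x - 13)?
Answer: -5503 + I*√305695/26 ≈ -5503.0 + 21.265*I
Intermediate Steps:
I(x) = (-2 + x)/(-13 + x)
(-2227 + √(-453 + I(-39))) - 3276 = (-2227 + √(-453 + (-2 - 39)/(-13 - 39))) - 3276 = (-2227 + √(-453 - 41/(-52))) - 3276 = (-2227 + √(-453 - 1/52*(-41))) - 3276 = (-2227 + √(-453 + 41/52)) - 3276 = (-2227 + √(-23515/52)) - 3276 = (-2227 + I*√305695/26) - 3276 = -5503 + I*√305695/26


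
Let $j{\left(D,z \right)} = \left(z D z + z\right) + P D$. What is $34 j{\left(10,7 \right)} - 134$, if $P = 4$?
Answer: $18124$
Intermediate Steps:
$j{\left(D,z \right)} = z + 4 D + D z^{2}$ ($j{\left(D,z \right)} = \left(z D z + z\right) + 4 D = \left(D z z + z\right) + 4 D = \left(D z^{2} + z\right) + 4 D = \left(z + D z^{2}\right) + 4 D = z + 4 D + D z^{2}$)
$34 j{\left(10,7 \right)} - 134 = 34 \left(7 + 4 \cdot 10 + 10 \cdot 7^{2}\right) - 134 = 34 \left(7 + 40 + 10 \cdot 49\right) - 134 = 34 \left(7 + 40 + 490\right) - 134 = 34 \cdot 537 - 134 = 18258 - 134 = 18124$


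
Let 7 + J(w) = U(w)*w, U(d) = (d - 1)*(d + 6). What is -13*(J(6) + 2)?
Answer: -4615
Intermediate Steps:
U(d) = (-1 + d)*(6 + d)
J(w) = -7 + w*(-6 + w² + 5*w) (J(w) = -7 + (-6 + w² + 5*w)*w = -7 + w*(-6 + w² + 5*w))
-13*(J(6) + 2) = -13*((-7 + 6*(-6 + 6² + 5*6)) + 2) = -13*((-7 + 6*(-6 + 36 + 30)) + 2) = -13*((-7 + 6*60) + 2) = -13*((-7 + 360) + 2) = -13*(353 + 2) = -13*355 = -4615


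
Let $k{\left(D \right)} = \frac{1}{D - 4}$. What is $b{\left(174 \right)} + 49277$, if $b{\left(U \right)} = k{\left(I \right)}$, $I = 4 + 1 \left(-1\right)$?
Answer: $49276$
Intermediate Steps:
$I = 3$ ($I = 4 - 1 = 3$)
$k{\left(D \right)} = \frac{1}{-4 + D}$
$b{\left(U \right)} = -1$ ($b{\left(U \right)} = \frac{1}{-4 + 3} = \frac{1}{-1} = -1$)
$b{\left(174 \right)} + 49277 = -1 + 49277 = 49276$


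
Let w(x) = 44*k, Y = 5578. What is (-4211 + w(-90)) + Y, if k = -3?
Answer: 1235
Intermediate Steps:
w(x) = -132 (w(x) = 44*(-3) = -132)
(-4211 + w(-90)) + Y = (-4211 - 132) + 5578 = -4343 + 5578 = 1235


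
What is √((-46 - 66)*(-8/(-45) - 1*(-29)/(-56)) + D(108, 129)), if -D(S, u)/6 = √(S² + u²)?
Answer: √(8570 - 4050*√3145)/15 ≈ 31.167*I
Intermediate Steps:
D(S, u) = -6*√(S² + u²)
√((-46 - 66)*(-8/(-45) - 1*(-29)/(-56)) + D(108, 129)) = √((-46 - 66)*(-8/(-45) - 1*(-29)/(-56)) - 6*√(108² + 129²)) = √(-112*(-8*(-1/45) + 29*(-1/56)) - 6*√(11664 + 16641)) = √(-112*(8/45 - 29/56) - 18*√3145) = √(-112*(-857/2520) - 18*√3145) = √(1714/45 - 18*√3145)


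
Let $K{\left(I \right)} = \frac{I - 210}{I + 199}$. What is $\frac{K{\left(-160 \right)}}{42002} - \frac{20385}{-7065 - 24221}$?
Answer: $\frac{16690322105}{25624454154} \approx 0.65134$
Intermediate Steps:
$K{\left(I \right)} = \frac{-210 + I}{199 + I}$
$\frac{K{\left(-160 \right)}}{42002} - \frac{20385}{-7065 - 24221} = \frac{\frac{1}{199 - 160} \left(-210 - 160\right)}{42002} - \frac{20385}{-7065 - 24221} = \frac{1}{39} \left(-370\right) \frac{1}{42002} - \frac{20385}{-7065 - 24221} = \frac{1}{39} \left(-370\right) \frac{1}{42002} - \frac{20385}{-31286} = \left(- \frac{370}{39}\right) \frac{1}{42002} - - \frac{20385}{31286} = - \frac{185}{819039} + \frac{20385}{31286} = \frac{16690322105}{25624454154}$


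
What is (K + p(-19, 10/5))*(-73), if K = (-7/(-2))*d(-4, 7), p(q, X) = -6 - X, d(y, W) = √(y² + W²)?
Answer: 584 - 511*√65/2 ≈ -1475.9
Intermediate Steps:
d(y, W) = √(W² + y²)
K = 7*√65/2 (K = (-7/(-2))*√(7² + (-4)²) = (-7*(-½))*√(49 + 16) = 7*√65/2 ≈ 28.218)
(K + p(-19, 10/5))*(-73) = (7*√65/2 + (-6 - 10/5))*(-73) = (7*√65/2 + (-6 - 1*2))*(-73) = (7*√65/2 + (-6 - 2))*(-73) = (7*√65/2 - 8)*(-73) = (-8 + 7*√65/2)*(-73) = 584 - 511*√65/2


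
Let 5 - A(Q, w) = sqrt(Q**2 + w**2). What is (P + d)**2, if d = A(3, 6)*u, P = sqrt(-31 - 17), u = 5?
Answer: (25 - 15*sqrt(5) + 4*I*sqrt(3))**2 ≈ 24.949 - 118.35*I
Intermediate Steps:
A(Q, w) = 5 - sqrt(Q**2 + w**2)
P = 4*I*sqrt(3) (P = sqrt(-48) = 4*I*sqrt(3) ≈ 6.9282*I)
d = 25 - 15*sqrt(5) (d = (5 - sqrt(3**2 + 6**2))*5 = (5 - sqrt(9 + 36))*5 = (5 - sqrt(45))*5 = (5 - 3*sqrt(5))*5 = 25 - 15*sqrt(5) ≈ -8.5410)
(P + d)**2 = (4*I*sqrt(3) + (25 - 15*sqrt(5)))**2 = (25 - 15*sqrt(5) + 4*I*sqrt(3))**2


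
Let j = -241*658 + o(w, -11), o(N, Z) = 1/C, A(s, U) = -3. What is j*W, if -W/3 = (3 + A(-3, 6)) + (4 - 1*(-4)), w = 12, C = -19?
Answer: 72311592/19 ≈ 3.8059e+6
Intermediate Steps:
o(N, Z) = -1/19 (o(N, Z) = 1/(-19) = -1/19)
j = -3012983/19 (j = -241*658 - 1/19 = -158578 - 1/19 = -3012983/19 ≈ -1.5858e+5)
W = -24 (W = -3*((3 - 3) + (4 - 1*(-4))) = -3*(0 + (4 + 4)) = -3*(0 + 8) = -3*8 = -24)
j*W = -3012983/19*(-24) = 72311592/19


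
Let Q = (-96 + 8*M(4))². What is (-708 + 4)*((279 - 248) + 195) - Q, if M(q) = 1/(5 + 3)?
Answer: -168129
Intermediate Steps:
M(q) = ⅛ (M(q) = 1/8 = ⅛)
Q = 9025 (Q = (-96 + 8*(⅛))² = (-96 + 1)² = (-95)² = 9025)
(-708 + 4)*((279 - 248) + 195) - Q = (-708 + 4)*((279 - 248) + 195) - 1*9025 = -704*(31 + 195) - 9025 = -704*226 - 9025 = -159104 - 9025 = -168129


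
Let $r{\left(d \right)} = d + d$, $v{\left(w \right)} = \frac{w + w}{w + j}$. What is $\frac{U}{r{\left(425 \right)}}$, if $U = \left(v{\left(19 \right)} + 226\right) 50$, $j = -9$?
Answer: $\frac{1149}{85} \approx 13.518$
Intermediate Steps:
$v{\left(w \right)} = \frac{2 w}{-9 + w}$ ($v{\left(w \right)} = \frac{w + w}{w - 9} = \frac{2 w}{-9 + w}$)
$r{\left(d \right)} = 2 d$
$U = 11490$ ($U = \left(2 \cdot 19 \frac{1}{-9 + 19} + 226\right) 50 = \left(2 \cdot 19 \cdot \frac{1}{10} + 226\right) 50 = \left(\frac{19}{5} + 226\right) 50 = \frac{1149}{5} \cdot 50 = 11490$)
$\frac{U}{r{\left(425 \right)}} = \frac{11490}{2 \cdot 425} = \frac{11490}{850} = 11490 \cdot \frac{1}{850} = \frac{1149}{85}$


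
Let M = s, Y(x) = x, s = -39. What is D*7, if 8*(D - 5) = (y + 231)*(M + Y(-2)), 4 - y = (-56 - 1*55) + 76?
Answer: -38605/4 ≈ -9651.3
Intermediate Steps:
y = 39 (y = 4 - ((-56 - 1*55) + 76) = 4 - ((-56 - 55) + 76) = 4 - (-111 + 76) = 4 - 1*(-35) = 4 + 35 = 39)
M = -39
D = -5515/4 (D = 5 + ((39 + 231)*(-39 - 2))/8 = 5 + (270*(-41))/8 = 5 + (⅛)*(-11070) = 5 - 5535/4 = -5515/4 ≈ -1378.8)
D*7 = -5515/4*7 = -38605/4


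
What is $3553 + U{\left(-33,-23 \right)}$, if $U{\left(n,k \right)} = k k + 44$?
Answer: $4126$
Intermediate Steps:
$U{\left(n,k \right)} = 44 + k^{2}$ ($U{\left(n,k \right)} = k^{2} + 44 = 44 + k^{2}$)
$3553 + U{\left(-33,-23 \right)} = 3553 + \left(44 + \left(-23\right)^{2}\right) = 3553 + \left(44 + 529\right) = 3553 + 573 = 4126$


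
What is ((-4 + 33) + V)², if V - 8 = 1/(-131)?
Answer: 23483716/17161 ≈ 1368.4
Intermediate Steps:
V = 1047/131 (V = 8 + 1/(-131) = 8 - 1/131 = 1047/131 ≈ 7.9924)
((-4 + 33) + V)² = ((-4 + 33) + 1047/131)² = (29 + 1047/131)² = (4846/131)² = 23483716/17161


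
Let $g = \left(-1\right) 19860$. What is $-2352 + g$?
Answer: $-22212$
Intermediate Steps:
$g = -19860$
$-2352 + g = -2352 - 19860 = -22212$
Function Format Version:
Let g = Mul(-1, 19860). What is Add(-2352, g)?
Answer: -22212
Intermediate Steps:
g = -19860
Add(-2352, g) = Add(-2352, -19860) = -22212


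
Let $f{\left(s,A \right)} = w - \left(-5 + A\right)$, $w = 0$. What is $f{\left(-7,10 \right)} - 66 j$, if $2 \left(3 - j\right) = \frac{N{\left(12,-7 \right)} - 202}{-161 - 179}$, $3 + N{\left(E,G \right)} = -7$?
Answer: $- \frac{15506}{85} \approx -182.42$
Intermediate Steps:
$N{\left(E,G \right)} = -10$ ($N{\left(E,G \right)} = -3 - 7 = -10$)
$j = \frac{457}{170}$ ($j = 3 - \frac{\left(-10 - 202\right) \frac{1}{-161 - 179}}{2} = 3 - \frac{\left(-212\right) \frac{1}{-340}}{2} = 3 - \frac{\left(-212\right) \left(- \frac{1}{340}\right)}{2} = 3 - \frac{53}{170} = \frac{457}{170} \approx 2.6882$)
$f{\left(s,A \right)} = 5 - A$ ($f{\left(s,A \right)} = 0 - \left(-5 + A\right) = 5 - A$)
$f{\left(-7,10 \right)} - 66 j = \left(5 - 10\right) - \frac{15081}{85} = -5 - \frac{15081}{85} = - \frac{15506}{85}$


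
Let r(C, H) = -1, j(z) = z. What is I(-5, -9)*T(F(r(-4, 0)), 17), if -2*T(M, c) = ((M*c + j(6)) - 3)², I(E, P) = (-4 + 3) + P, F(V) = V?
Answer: 980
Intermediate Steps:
I(E, P) = -1 + P
T(M, c) = -(3 + M*c)²/2 (T(M, c) = -((M*c + 6) - 3)²/2 = -((6 + M*c) - 3)²/2 = -(3 + M*c)²/2)
I(-5, -9)*T(F(r(-4, 0)), 17) = (-1 - 9)*(-(3 - 1*17)²/2) = -(-5)*(3 - 17)² = -(-5)*(-14)² = -(-5)*196 = -10*(-98) = 980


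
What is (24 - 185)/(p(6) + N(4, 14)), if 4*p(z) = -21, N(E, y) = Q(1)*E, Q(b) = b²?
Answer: 644/5 ≈ 128.80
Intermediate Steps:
N(E, y) = E (N(E, y) = 1²*E = 1*E = E)
p(z) = -21/4 (p(z) = (¼)*(-21) = -21/4)
(24 - 185)/(p(6) + N(4, 14)) = (24 - 185)/(-21/4 + 4) = -161/(-5/4) = -161*(-⅘) = 644/5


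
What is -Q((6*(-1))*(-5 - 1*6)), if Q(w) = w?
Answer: -66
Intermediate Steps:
-Q((6*(-1))*(-5 - 1*6)) = -6*(-1)*(-5 - 1*6) = -(-6)*(-5 - 6) = -(-6)*(-11) = -1*66 = -66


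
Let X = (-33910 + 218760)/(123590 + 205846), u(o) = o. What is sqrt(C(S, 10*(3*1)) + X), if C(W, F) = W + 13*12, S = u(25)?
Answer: sqrt(547346621666)/54906 ≈ 13.474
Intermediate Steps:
S = 25
C(W, F) = 156 + W (C(W, F) = W + 156 = 156 + W)
X = 92425/164718 (X = 184850/329436 = 184850*(1/329436) = 92425/164718 ≈ 0.56111)
sqrt(C(S, 10*(3*1)) + X) = sqrt((156 + 25) + 92425/164718) = sqrt(181 + 92425/164718) = sqrt(29906383/164718) = sqrt(547346621666)/54906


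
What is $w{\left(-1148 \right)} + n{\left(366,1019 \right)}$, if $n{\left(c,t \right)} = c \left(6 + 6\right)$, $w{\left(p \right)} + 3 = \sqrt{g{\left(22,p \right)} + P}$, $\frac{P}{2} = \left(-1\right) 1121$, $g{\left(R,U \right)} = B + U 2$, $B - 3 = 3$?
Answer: $4389 + 2 i \sqrt{1133} \approx 4389.0 + 67.32 i$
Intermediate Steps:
$B = 6$ ($B = 3 + 3 = 6$)
$g{\left(R,U \right)} = 6 + 2 U$ ($g{\left(R,U \right)} = 6 + U 2 = 6 + 2 U$)
$P = -2242$ ($P = 2 \left(\left(-1\right) 1121\right) = 2 \left(-1121\right) = -2242$)
$w{\left(p \right)} = -3 + \sqrt{-2236 + 2 p}$ ($w{\left(p \right)} = -3 + \sqrt{\left(6 + 2 p\right) - 2242} = -3 + \sqrt{-2236 + 2 p}$)
$n{\left(c,t \right)} = 12 c$ ($n{\left(c,t \right)} = c 12 = 12 c$)
$w{\left(-1148 \right)} + n{\left(366,1019 \right)} = \left(-3 + \sqrt{-2236 + 2 \left(-1148\right)}\right) + 12 \cdot 366 = \left(-3 + \sqrt{-2236 - 2296}\right) + 4392 = \left(-3 + \sqrt{-4532}\right) + 4392 = \left(-3 + 2 i \sqrt{1133}\right) + 4392 = 4389 + 2 i \sqrt{1133}$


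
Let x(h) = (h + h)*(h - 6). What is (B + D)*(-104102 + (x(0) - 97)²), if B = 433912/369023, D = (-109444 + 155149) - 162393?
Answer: 4077492124213016/369023 ≈ 1.1049e+10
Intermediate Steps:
x(h) = 2*h*(-6 + h) (x(h) = (2*h)*(-6 + h) = 2*h*(-6 + h))
D = -116688 (D = 45705 - 162393 = -116688)
B = 433912/369023 (B = 433912*(1/369023) = 433912/369023 ≈ 1.1758)
(B + D)*(-104102 + (x(0) - 97)²) = (433912/369023 - 116688)*(-104102 + (2*0*(-6 + 0) - 97)²) = -43060121912*(-104102 + (2*0*(-6) - 97)²)/369023 = -43060121912*(-104102 + (0 - 97)²)/369023 = -43060121912*(-104102 + (-97)²)/369023 = -43060121912*(-104102 + 9409)/369023 = -43060121912/369023*(-94693) = 4077492124213016/369023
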